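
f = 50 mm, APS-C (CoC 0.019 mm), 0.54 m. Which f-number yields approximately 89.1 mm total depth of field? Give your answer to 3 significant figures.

Write h = H − f = f²/(N·c). The thin-lens limits are Dn = s·h/(h + (s−f)) and Df = s·h/(h − (s−f)), so DoF = Df − Dn = 2·s·(s−f)·h / (h² − (s−f)²).
That is a quadratic in h: DoF·h² − 2·s·(s−f)·h − DoF·(s−f)² = 0 ⇒ h = (s−f)·(s + √(s² + DoF²)) / DoF = 490 × (540 + √(540² + 89.1²)) / 89.1 = 490 × (540 + 547.301) / 89.1 ≈ 5979.5 mm.
Then N = f²/(c·h) = 50² / (0.019 × 5979.5) = 2500 / 113.61 ≈ 22.

f/22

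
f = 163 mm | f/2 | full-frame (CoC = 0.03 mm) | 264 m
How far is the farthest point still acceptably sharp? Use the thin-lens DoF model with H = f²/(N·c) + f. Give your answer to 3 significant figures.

Hyperfocal distance H = f²/(N·c) + f = 163²/(2 × 0.03) + 163 = 26569/0.06 + 163 ≈ 442979.7 mm ≈ 443.0 m.
Far limit Df = s·(H − f)/(H − s) = 264000 × (442979.7 − 163) / (442979.7 − 264000) = 264000 × 442816.7 / 178979.7 ≈ 653167 mm ≈ 653 m.

653 m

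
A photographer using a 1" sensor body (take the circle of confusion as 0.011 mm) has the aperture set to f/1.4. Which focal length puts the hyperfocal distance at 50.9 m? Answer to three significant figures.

28.0 mm

From H = f²/(N·c) + f, with f ≪ H: f ≈ √(H·N·c) = √(50900 × 1.4 × 0.011) = √783.86 ≈ 28.00 mm.
The +f correction barely moves this — solving exactly, f² + N·c·f − N·c·H = 0 ⇒ f = (−N·c + √((N·c)² + 4·N·c·H))/2 = (−0.0154 + √3135.4)/2 ≈ 27.990 mm, so f ≈ 28.0 mm.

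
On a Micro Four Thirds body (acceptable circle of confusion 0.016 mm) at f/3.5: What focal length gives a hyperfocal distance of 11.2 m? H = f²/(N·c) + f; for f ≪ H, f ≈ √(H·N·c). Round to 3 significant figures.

25.0 mm

From H = f²/(N·c) + f, with f ≪ H: f ≈ √(H·N·c) = √(11200 × 3.5 × 0.016) = √627.20 ≈ 25.04 mm.
The +f correction barely moves this — solving exactly, f² + N·c·f − N·c·H = 0 ⇒ f = (−N·c + √((N·c)² + 4·N·c·H))/2 = (−0.056 + √2508.8)/2 ≈ 25.016 mm, so f ≈ 25.0 mm.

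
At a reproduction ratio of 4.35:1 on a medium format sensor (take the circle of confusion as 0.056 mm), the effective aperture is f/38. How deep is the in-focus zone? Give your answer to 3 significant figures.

At magnification m, DoF ≈ 2·N_eff·c/m² = 2 × 38 × 0.056 / 4.35² = 4.256 / 18.92 ≈ 0.225 mm.

0.225 mm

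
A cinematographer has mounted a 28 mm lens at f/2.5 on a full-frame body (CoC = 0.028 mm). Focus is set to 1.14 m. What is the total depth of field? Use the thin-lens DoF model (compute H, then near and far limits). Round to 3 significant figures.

229 mm

Hyperfocal distance H = f²/(N·c) + f = 28²/(2.5 × 0.028) + 28 = 784/0.07 + 28 ≈ 11228.0 mm ≈ 11.23 m.
Near limit Dn = s·(H − f)/(H + s − 2f) = 1140 × (11228.0 − 28) / (11228.0 + 1140 − 2 × 28) = 1140 × 11200.0 / 12312.0 ≈ 1037.04 mm.
Far limit Df = s·(H − f)/(H − s) = 1140 × (11228.0 − 28) / (11228.0 − 1140) = 1140 × 11200.0 / 10088.0 ≈ 1265.66 mm.
Depth of field = Df − Dn = 1265.66 − 1037.04 ≈ 228.62 mm.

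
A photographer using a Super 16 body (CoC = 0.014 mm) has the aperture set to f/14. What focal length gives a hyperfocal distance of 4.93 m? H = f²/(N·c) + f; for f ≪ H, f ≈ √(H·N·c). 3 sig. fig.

31.0 mm

From H = f²/(N·c) + f, with f ≪ H: f ≈ √(H·N·c) = √(4930 × 14 × 0.014) = √966.28 ≈ 31.09 mm.
Exact: f² + N·c·f − N·c·H = 0 ⇒ f = (−N·c + √((N·c)² + 4·N·c·H))/2 = (−0.196 + √3865.2)/2 ≈ 30.987 mm ≈ 31.0 mm.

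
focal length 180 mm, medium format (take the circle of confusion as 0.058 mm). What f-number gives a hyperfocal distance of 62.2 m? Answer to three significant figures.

f/9.01

Rearrange H = f²/(N·c) + f for N: N = f² / ((H − f)·c).
N = 180² / ((62200 − 180) × 0.058) = 32400 / 3597 ≈ 9.01.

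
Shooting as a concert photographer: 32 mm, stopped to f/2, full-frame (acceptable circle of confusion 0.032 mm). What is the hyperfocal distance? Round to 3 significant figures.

16.0 m

Hyperfocal distance H = f²/(N·c) + f = 32²/(2 × 0.032) + 32 = 1024/0.064 + 32 ≈ 16032.0 mm ≈ 16.0 m.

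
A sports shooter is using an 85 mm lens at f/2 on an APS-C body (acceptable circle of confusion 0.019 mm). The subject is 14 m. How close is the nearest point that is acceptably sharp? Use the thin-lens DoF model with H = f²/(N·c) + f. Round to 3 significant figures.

13.0 m

Hyperfocal distance H = f²/(N·c) + f = 85²/(2 × 0.019) + 85 = 7225/0.038 + 85 ≈ 190216.6 mm ≈ 190.2 m.
Near limit Dn = s·(H − f)/(H + s − 2f) = 14000 × (190216.6 − 85) / (190216.6 + 14000 − 2 × 85) = 14000 × 190131.6 / 204046.6 ≈ 13045 mm ≈ 13.0 m.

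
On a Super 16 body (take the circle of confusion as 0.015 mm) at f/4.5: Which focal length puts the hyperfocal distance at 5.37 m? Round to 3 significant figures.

19.0 mm

From H = f²/(N·c) + f, with f ≪ H: f ≈ √(H·N·c) = √(5370 × 4.5 × 0.015) = √362.48 ≈ 19.04 mm.
The +f correction barely moves this — solving exactly, f² + N·c·f − N·c·H = 0 ⇒ f = (−N·c + √((N·c)² + 4·N·c·H))/2 = (−0.0675 + √1449.9)/2 ≈ 19.005 mm, so f ≈ 19.0 mm.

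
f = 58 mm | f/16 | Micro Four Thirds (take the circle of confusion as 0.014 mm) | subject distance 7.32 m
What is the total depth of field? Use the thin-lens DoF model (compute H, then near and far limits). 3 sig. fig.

Hyperfocal distance H = f²/(N·c) + f = 58²/(16 × 0.014) + 58 = 3364/0.224 + 58 ≈ 15075.9 mm ≈ 15.08 m.
Near limit Dn = s·(H − f)/(H + s − 2f) = 7320 × (15075.9 − 58) / (15075.9 + 7320 − 2 × 58) = 7320 × 15017.9 / 22279.9 ≈ 4934.1 mm.
Far limit Df = s·(H − f)/(H − s) = 7320 × (15075.9 − 58) / (15075.9 − 7320) = 7320 × 15017.9 / 7755.9 ≈ 14173.9 mm.
Depth of field = Df − Dn = 14173.9 − 4934.1 ≈ 9239.8 mm ≈ 9.24 m.

9.24 m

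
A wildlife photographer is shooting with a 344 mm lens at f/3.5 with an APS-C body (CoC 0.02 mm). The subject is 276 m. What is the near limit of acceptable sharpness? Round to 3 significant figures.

Hyperfocal distance H = f²/(N·c) + f = 344²/(3.5 × 0.02) + 344 = 118336/0.07 + 344 ≈ 1690858.3 mm ≈ 1691 m.
Near limit Dn = s·(H − f)/(H + s − 2f) = 276000 × (1690858.3 − 344) / (1690858.3 + 276000 − 2 × 344) = 276000 × 1690514.3 / 1966170.3 ≈ 237305 mm ≈ 237 m.

237 m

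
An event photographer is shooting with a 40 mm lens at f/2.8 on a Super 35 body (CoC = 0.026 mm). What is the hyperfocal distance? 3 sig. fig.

Hyperfocal distance H = f²/(N·c) + f = 40²/(2.8 × 0.026) + 40 = 1600/0.0728 + 40 ≈ 22018.0 mm ≈ 22.0 m.

22.0 m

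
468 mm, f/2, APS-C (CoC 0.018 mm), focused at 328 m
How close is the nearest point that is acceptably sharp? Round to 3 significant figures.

Hyperfocal distance H = f²/(N·c) + f = 468²/(2 × 0.018) + 468 = 219024/0.036 + 468 ≈ 6084468.0 mm ≈ 6084 m.
Near limit Dn = s·(H − f)/(H + s − 2f) = 328000 × (6084468.0 − 468) / (6084468.0 + 328000 − 2 × 468) = 328000 × 6084000.0 / 6411532.0 ≈ 311244 mm ≈ 311 m.

311 m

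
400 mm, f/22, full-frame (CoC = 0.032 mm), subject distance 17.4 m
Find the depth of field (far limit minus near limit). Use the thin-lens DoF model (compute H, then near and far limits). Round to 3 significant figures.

2.62 m

Hyperfocal distance H = f²/(N·c) + f = 400²/(22 × 0.032) + 400 = 160000/0.704 + 400 ≈ 227672.7 mm ≈ 227.7 m.
Near limit Dn = s·(H − f)/(H + s − 2f) = 17400 × (227672.7 − 400) / (227672.7 + 17400 − 2 × 400) = 17400 × 227272.7 / 244272.7 ≈ 16189.1 mm.
Far limit Df = s·(H − f)/(H − s) = 17400 × (227672.7 − 400) / (227672.7 − 17400) = 17400 × 227272.7 / 210272.7 ≈ 18806.7 mm.
Depth of field = Df − Dn = 18806.7 − 16189.1 ≈ 2617.6 mm ≈ 2.62 m.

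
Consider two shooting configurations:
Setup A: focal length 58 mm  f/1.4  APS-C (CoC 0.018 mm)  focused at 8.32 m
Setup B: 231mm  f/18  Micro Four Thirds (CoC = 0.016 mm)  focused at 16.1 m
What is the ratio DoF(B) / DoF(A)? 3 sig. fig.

2.69

Setup A: H = 58²/(1.4×0.018) + 58 ≈ 133550.1 mm; DoF = Df − Dn = 8868.9 − 7835.1 ≈ 1033.8 mm.
Setup B: H = 231²/(18×0.016) + 231 ≈ 185512.2 mm; DoF = Df − Dn = 17608.1 − 14829.9 ≈ 2778.2 mm.
Ratio = 2778.2 / 1033.8 ≈ 2.69.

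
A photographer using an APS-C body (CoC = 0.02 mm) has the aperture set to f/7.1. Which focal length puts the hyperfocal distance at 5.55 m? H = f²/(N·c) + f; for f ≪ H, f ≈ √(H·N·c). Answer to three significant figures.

28.0 mm

From H = f²/(N·c) + f, with f ≪ H: f ≈ √(H·N·c) = √(5550 × 7.1 × 0.02) = √788.10 ≈ 28.07 mm.
Exact: f² + N·c·f − N·c·H = 0 ⇒ f = (−N·c + √((N·c)² + 4·N·c·H))/2 = (−0.142 + √3152.4)/2 ≈ 28.002 mm ≈ 28.0 mm.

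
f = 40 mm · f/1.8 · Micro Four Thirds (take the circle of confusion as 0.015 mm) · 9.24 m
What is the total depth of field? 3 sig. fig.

Hyperfocal distance H = f²/(N·c) + f = 40²/(1.8 × 0.015) + 40 = 1600/0.027 + 40 ≈ 59299.3 mm ≈ 59.30 m.
Near limit Dn = s·(H − f)/(H + s − 2f) = 9240 × (59299.3 − 40) / (59299.3 + 9240 − 2 × 40) = 9240 × 59259.3 / 68459.3 ≈ 7998.3 mm.
Far limit Df = s·(H − f)/(H − s) = 9240 × (59299.3 − 40) / (59299.3 − 9240) = 9240 × 59259.3 / 50059.3 ≈ 10938.1 mm.
Depth of field = Df − Dn = 10938.1 − 7998.3 ≈ 2939.8 mm ≈ 2.94 m.

2.94 m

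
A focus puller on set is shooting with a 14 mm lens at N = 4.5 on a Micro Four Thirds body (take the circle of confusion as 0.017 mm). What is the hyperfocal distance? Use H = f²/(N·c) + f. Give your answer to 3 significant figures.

2.58 m

Hyperfocal distance H = f²/(N·c) + f = 14²/(4.5 × 0.017) + 14 = 196/0.0765 + 14 ≈ 2576.1 mm ≈ 2.58 m.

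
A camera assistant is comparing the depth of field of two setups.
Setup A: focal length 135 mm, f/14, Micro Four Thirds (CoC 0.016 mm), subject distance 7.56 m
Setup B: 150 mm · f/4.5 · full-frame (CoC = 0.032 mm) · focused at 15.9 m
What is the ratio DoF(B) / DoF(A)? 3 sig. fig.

2.33

Setup A: H = 135²/(14×0.016) + 135 ≈ 81496.6 mm; DoF = Df − Dn = 8319.2 − 6927.8 ≈ 1391.4 mm.
Setup B: H = 150²/(4.5×0.032) + 150 ≈ 156400.0 mm; DoF = Df − Dn = 17682.4 − 14444.0 ≈ 3238.4 mm.
Ratio = 3238.4 / 1391.4 ≈ 2.33.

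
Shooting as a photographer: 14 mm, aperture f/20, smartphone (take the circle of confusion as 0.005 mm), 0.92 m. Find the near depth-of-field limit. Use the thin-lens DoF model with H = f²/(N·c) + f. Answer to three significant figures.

Hyperfocal distance H = f²/(N·c) + f = 14²/(20 × 0.005) + 14 = 196/0.1 + 14 ≈ 1974.0 mm ≈ 1.974 m.
Near limit Dn = s·(H − f)/(H + s − 2f) = 920 × (1974.0 − 14) / (1974.0 + 920 − 2 × 14) = 920 × 1960.0 / 2866.0 ≈ 629.17 mm ≈ 0.629 m.

0.629 m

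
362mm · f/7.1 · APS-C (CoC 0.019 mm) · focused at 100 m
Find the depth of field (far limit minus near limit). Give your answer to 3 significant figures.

20.7 m

Hyperfocal distance H = f²/(N·c) + f = 362²/(7.1 × 0.019) + 362 = 131044/0.1349 + 362 ≈ 971777.9 mm ≈ 971.8 m.
Near limit Dn = s·(H − f)/(H + s − 2f) = 100000 × (971777.9 − 362) / (971777.9 + 100000 − 2 × 362) = 100000 × 971415.9 / 1071053.9 ≈ 90697 mm.
Far limit Df = s·(H − f)/(H − s) = 100000 × (971777.9 − 362) / (971777.9 − 100000) = 100000 × 971415.9 / 871777.9 ≈ 111429 mm.
Depth of field = Df − Dn = 111429 − 90697 ≈ 20732 mm ≈ 20.7 m.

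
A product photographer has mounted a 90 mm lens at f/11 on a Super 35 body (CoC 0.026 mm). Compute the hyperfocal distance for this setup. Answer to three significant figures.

28.4 m

Hyperfocal distance H = f²/(N·c) + f = 90²/(11 × 0.026) + 90 = 8100/0.286 + 90 ≈ 28411.7 mm ≈ 28.4 m.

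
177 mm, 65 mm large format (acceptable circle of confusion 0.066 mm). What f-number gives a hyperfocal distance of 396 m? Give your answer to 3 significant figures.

Rearrange H = f²/(N·c) + f for N: N = f² / ((H − f)·c).
N = 177² / ((396000 − 177) × 0.066) = 31329 / 26124 ≈ 1.20.

f/1.20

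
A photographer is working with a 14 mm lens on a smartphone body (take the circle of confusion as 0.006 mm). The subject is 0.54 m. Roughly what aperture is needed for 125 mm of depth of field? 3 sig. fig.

f/7.09

Write h = H − f = f²/(N·c). The thin-lens limits are Dn = s·h/(h + (s−f)) and Df = s·h/(h − (s−f)), so DoF = Df − Dn = 2·s·(s−f)·h / (h² − (s−f)²).
That is a quadratic in h: DoF·h² − 2·s·(s−f)·h − DoF·(s−f)² = 0 ⇒ h = (s−f)·(s + √(s² + DoF²)) / DoF = 526 × (540 + √(540² + 125²)) / 125 = 526 × (540 + 554.279) / 125 ≈ 4604.7 mm.
Then N = f²/(c·h) = 14² / (0.006 × 4604.7) = 196 / 27.628 ≈ 7.09.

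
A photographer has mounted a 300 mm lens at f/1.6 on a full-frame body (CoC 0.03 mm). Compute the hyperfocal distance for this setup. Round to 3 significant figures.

1880 m

Hyperfocal distance H = f²/(N·c) + f = 300²/(1.6 × 0.03) + 300 = 90000/0.048 + 300 ≈ 1875300.0 mm ≈ 1880 m.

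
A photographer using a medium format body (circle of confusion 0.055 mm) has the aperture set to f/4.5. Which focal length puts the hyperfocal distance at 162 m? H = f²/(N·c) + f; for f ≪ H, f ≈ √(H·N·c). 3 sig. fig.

200 mm

From H = f²/(N·c) + f, with f ≪ H: f ≈ √(H·N·c) = √(162000 × 4.5 × 0.055) = √40095 ≈ 200.2 mm.
The +f correction barely moves this — solving exactly, f² + N·c·f − N·c·H = 0 ⇒ f = (−N·c + √((N·c)² + 4·N·c·H))/2 = (−0.2475 + √160380)/2 ≈ 200.11 mm, so f ≈ 200 mm.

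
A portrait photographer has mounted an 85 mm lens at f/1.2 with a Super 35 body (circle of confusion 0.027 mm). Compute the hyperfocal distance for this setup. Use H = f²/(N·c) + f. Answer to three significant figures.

Hyperfocal distance H = f²/(N·c) + f = 85²/(1.2 × 0.027) + 85 = 7225/0.0324 + 85 ≈ 223078.8 mm ≈ 223 m.

223 m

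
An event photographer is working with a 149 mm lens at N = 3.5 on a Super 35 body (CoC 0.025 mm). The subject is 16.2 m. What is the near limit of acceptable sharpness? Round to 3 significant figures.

Hyperfocal distance H = f²/(N·c) + f = 149²/(3.5 × 0.025) + 149 = 22201/0.0875 + 149 ≈ 253874.7 mm ≈ 253.9 m.
Near limit Dn = s·(H − f)/(H + s − 2f) = 16200 × (253874.7 − 149) / (253874.7 + 16200 − 2 × 149) = 16200 × 253725.7 / 269776.7 ≈ 15236 mm ≈ 15.2 m.

15.2 m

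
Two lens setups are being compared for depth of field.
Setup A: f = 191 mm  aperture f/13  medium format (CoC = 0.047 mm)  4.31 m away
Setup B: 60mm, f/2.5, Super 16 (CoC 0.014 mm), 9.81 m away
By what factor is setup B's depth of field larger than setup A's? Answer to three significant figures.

3.14

Setup A: H = 191²/(13×0.047) + 191 ≈ 59898.0 mm; DoF = Df − Dn = 4629.37 − 4031.86 ≈ 597.51 mm.
Setup B: H = 60²/(2.5×0.014) + 60 ≈ 102917.1 mm; DoF = Df − Dn = 10837.3 − 8960.6 ≈ 1876.7 mm.
Ratio = 1876.7 / 597.51 ≈ 3.14.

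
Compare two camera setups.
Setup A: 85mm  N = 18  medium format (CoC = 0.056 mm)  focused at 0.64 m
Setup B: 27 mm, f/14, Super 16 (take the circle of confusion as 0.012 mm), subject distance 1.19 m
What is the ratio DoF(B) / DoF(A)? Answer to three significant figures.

6.89

Setup A: H = 85²/(18×0.056) + 85 ≈ 7252.7 mm; DoF = Df − Dn = 693.715 − 594.005 ≈ 99.710 mm.
Setup B: H = 27²/(14×0.012) + 27 ≈ 4366.3 mm; DoF = Df − Dn = 1625.72 − 938.47 ≈ 687.25 mm.
Ratio = 687.25 / 99.710 ≈ 6.89.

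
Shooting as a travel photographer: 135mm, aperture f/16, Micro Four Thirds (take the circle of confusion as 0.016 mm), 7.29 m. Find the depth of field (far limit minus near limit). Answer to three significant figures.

1.48 m

Hyperfocal distance H = f²/(N·c) + f = 135²/(16 × 0.016) + 135 = 18225/0.256 + 135 ≈ 71326.4 mm ≈ 71.33 m.
Near limit Dn = s·(H − f)/(H + s − 2f) = 7290 × (71326.4 − 135) / (71326.4 + 7290 − 2 × 135) = 7290 × 71191.4 / 78346.4 ≈ 6624.2 mm.
Far limit Df = s·(H − f)/(H − s) = 7290 × (71326.4 − 135) / (71326.4 − 7290) = 7290 × 71191.4 / 64036.4 ≈ 8104.5 mm.
Depth of field = Df − Dn = 8104.5 − 6624.2 ≈ 1480.3 mm ≈ 1.48 m.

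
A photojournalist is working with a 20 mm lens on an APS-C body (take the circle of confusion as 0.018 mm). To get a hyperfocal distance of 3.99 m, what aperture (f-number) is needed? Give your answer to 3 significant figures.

Rearrange H = f²/(N·c) + f for N: N = f² / ((H − f)·c).
N = 20² / ((3990 − 20) × 0.018) = 400 / 71.46 ≈ 5.60.

f/5.60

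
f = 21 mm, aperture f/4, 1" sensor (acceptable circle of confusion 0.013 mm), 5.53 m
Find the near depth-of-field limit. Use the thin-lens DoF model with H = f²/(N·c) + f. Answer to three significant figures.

3.35 m

Hyperfocal distance H = f²/(N·c) + f = 21²/(4 × 0.013) + 21 = 441/0.052 + 21 ≈ 8501.8 mm ≈ 8.502 m.
Near limit Dn = s·(H − f)/(H + s − 2f) = 5530 × (8501.8 − 21) / (8501.8 + 5530 − 2 × 21) = 5530 × 8480.8 / 13989.8 ≈ 3352.4 mm ≈ 3.35 m.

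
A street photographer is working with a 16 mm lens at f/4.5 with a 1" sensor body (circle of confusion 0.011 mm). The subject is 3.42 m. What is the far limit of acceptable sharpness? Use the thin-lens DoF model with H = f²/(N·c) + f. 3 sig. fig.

Hyperfocal distance H = f²/(N·c) + f = 16²/(4.5 × 0.011) + 16 = 256/0.0495 + 16 ≈ 5187.7 mm ≈ 5.188 m.
Far limit Df = s·(H − f)/(H − s) = 3420 × (5187.7 − 16) / (5187.7 − 3420) = 3420 × 5171.7 / 1767.7 ≈ 10006 mm ≈ 10.0 m.

10.0 m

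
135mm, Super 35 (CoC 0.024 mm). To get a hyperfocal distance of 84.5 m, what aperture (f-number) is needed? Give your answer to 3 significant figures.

Rearrange H = f²/(N·c) + f for N: N = f² / ((H − f)·c).
N = 135² / ((84500 − 135) × 0.024) = 18225 / 2025 ≈ 9.

f/9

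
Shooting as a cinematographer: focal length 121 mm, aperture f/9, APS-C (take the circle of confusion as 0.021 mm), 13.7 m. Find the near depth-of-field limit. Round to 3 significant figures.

Hyperfocal distance H = f²/(N·c) + f = 121²/(9 × 0.021) + 121 = 14641/0.189 + 121 ≈ 77586.6 mm ≈ 77.59 m.
Near limit Dn = s·(H − f)/(H + s − 2f) = 13700 × (77586.6 − 121) / (77586.6 + 13700 − 2 × 121) = 13700 × 77465.6 / 91044.6 ≈ 11657 mm ≈ 11.7 m.

11.7 m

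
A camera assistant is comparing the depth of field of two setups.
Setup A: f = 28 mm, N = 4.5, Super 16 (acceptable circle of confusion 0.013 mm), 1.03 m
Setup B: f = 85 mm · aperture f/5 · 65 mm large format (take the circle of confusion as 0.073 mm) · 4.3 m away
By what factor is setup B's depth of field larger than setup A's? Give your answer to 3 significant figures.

Setup A: H = 28²/(4.5×0.013) + 28 ≈ 13429.7 mm; DoF = Df − Dn = 1113.23 − 958.35 ≈ 154.88 mm.
Setup B: H = 85²/(5×0.073) + 85 ≈ 19879.5 mm; DoF = Df − Dn = 5463.4 − 3545.1 ≈ 1918.3 mm.
Ratio = 1918.3 / 154.88 ≈ 12.4.

12.4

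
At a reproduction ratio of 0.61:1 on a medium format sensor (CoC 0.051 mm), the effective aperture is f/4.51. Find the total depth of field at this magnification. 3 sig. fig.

1.24 mm

At magnification m, DoF ≈ 2·N_eff·c/m² = 2 × 4.51 × 0.051 / 0.61² = 0.46 / 0.3721 ≈ 1.24 mm.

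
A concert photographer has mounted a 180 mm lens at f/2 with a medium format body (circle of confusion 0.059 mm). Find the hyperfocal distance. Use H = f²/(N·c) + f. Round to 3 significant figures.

Hyperfocal distance H = f²/(N·c) + f = 180²/(2 × 0.059) + 180 = 32400/0.118 + 180 ≈ 274756.3 mm ≈ 275 m.

275 m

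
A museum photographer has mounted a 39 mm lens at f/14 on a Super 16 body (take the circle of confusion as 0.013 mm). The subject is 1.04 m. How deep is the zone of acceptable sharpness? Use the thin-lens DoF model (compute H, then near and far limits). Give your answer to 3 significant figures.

253 mm

Hyperfocal distance H = f²/(N·c) + f = 39²/(14 × 0.013) + 39 = 1521/0.182 + 39 ≈ 8396.1 mm ≈ 8.396 m.
Near limit Dn = s·(H − f)/(H + s − 2f) = 1040 × (8396.1 − 39) / (8396.1 + 1040 − 2 × 39) = 1040 × 8357.1 / 9358.1 ≈ 928.76 mm.
Far limit Df = s·(H − f)/(H − s) = 1040 × (8396.1 − 39) / (8396.1 − 1040) = 1040 × 8357.1 / 7356.1 ≈ 1181.52 mm.
Depth of field = Df − Dn = 1181.52 − 928.76 ≈ 252.76 mm.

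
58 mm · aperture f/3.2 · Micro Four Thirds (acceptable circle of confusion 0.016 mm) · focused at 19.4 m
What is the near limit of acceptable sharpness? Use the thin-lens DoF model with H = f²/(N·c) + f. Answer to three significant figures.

15.0 m

Hyperfocal distance H = f²/(N·c) + f = 58²/(3.2 × 0.016) + 58 = 3364/0.0512 + 58 ≈ 65761.1 mm ≈ 65.76 m.
Near limit Dn = s·(H − f)/(H + s − 2f) = 19400 × (65761.1 − 58) / (65761.1 + 19400 − 2 × 58) = 19400 × 65703.1 / 85045.1 ≈ 14988 mm ≈ 15.0 m.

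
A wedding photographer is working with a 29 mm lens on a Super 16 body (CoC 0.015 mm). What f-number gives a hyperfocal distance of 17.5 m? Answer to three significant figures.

Rearrange H = f²/(N·c) + f for N: N = f² / ((H − f)·c).
N = 29² / ((17500 − 29) × 0.015) = 841 / 262.1 ≈ 3.21.

f/3.21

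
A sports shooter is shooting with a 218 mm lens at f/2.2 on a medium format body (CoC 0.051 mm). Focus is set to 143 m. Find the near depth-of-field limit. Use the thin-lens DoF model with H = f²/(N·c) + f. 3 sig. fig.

107 m

Hyperfocal distance H = f²/(N·c) + f = 218²/(2.2 × 0.051) + 218 = 47524/0.1122 + 218 ≈ 423783.1 mm ≈ 423.8 m.
Near limit Dn = s·(H − f)/(H + s − 2f) = 143000 × (423783.1 − 218) / (423783.1 + 143000 − 2 × 218) = 143000 × 423565.1 / 566347.1 ≈ 106948 mm ≈ 107 m.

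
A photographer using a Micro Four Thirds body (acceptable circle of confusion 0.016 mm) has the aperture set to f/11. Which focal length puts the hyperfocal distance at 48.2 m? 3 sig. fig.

From H = f²/(N·c) + f, with f ≪ H: f ≈ √(H·N·c) = √(48200 × 11 × 0.016) = √8483.2 ≈ 92.10 mm.
Exact: f² + N·c·f − N·c·H = 0 ⇒ f = (−N·c + √((N·c)² + 4·N·c·H))/2 = (−0.176 + √33933)/2 ≈ 92.016 mm ≈ 92.0 mm.

92.0 mm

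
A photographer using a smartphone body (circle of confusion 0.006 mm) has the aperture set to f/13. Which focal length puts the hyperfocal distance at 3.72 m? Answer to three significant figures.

From H = f²/(N·c) + f, with f ≪ H: f ≈ √(H·N·c) = √(3720 × 13 × 0.006) = √290.16 ≈ 17.03 mm.
The +f correction barely moves this — solving exactly, f² + N·c·f − N·c·H = 0 ⇒ f = (−N·c + √((N·c)² + 4·N·c·H))/2 = (−0.078 + √1160.6)/2 ≈ 16.995 mm, so f ≈ 17.0 mm.

17.0 mm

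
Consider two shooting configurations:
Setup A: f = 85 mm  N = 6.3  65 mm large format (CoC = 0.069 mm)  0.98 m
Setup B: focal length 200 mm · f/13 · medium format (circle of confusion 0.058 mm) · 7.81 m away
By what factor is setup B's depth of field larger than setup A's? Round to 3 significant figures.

Setup A: H = 85²/(6.3×0.069) + 85 ≈ 16705.7 mm; DoF = Df − Dn = 1035.78 − 929.92 ≈ 105.86 mm.
Setup B: H = 200²/(13×0.058) + 200 ≈ 53250.4 mm; DoF = Df − Dn = 9118.0 − 6830.2 ≈ 2287.8 mm.
Ratio = 2287.8 / 105.86 ≈ 21.6.

21.6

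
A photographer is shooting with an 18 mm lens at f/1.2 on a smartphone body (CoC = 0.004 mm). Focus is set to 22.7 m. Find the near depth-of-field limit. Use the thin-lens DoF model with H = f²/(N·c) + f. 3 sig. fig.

Hyperfocal distance H = f²/(N·c) + f = 18²/(1.2 × 0.004) + 18 = 324/0.0048 + 18 ≈ 67518.0 mm ≈ 67.52 m.
Near limit Dn = s·(H − f)/(H + s − 2f) = 22700 × (67518.0 − 18) / (67518.0 + 22700 − 2 × 18) = 22700 × 67500.0 / 90182.0 ≈ 16991 mm ≈ 17.0 m.

17.0 m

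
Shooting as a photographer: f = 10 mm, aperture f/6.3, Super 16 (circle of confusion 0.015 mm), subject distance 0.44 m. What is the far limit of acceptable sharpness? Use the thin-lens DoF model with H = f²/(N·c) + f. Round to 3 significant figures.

0.741 m

Hyperfocal distance H = f²/(N·c) + f = 10²/(6.3 × 0.015) + 10 = 100/0.0945 + 10 ≈ 1068.2 mm ≈ 1.068 m.
Far limit Df = s·(H − f)/(H − s) = 440 × (1068.2 − 10) / (1068.2 − 440) = 440 × 1058.2 / 628.2 ≈ 741.18 mm ≈ 0.741 m.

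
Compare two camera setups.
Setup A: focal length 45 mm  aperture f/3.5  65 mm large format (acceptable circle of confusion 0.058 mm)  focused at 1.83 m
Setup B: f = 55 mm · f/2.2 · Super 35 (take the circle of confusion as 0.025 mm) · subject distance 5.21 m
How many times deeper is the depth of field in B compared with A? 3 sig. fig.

1.46

Setup A: H = 45²/(3.5×0.058) + 45 ≈ 10020.4 mm; DoF = Df − Dn = 2228.83 − 1552.24 ≈ 676.59 mm.
Setup B: H = 55²/(2.2×0.025) + 55 ≈ 55055.0 mm; DoF = Df − Dn = 5748.82 − 4763.53 ≈ 985.29 mm.
Ratio = 985.29 / 676.59 ≈ 1.46.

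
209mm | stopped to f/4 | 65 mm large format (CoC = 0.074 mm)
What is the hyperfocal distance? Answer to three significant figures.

Hyperfocal distance H = f²/(N·c) + f = 209²/(4 × 0.074) + 209 = 43681/0.296 + 209 ≈ 147779.9 mm ≈ 148 m.

148 m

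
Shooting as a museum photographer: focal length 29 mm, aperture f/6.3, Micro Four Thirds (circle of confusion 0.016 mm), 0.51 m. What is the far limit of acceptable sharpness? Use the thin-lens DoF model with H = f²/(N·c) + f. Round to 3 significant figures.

Hyperfocal distance H = f²/(N·c) + f = 29²/(6.3 × 0.016) + 29 = 841/0.1008 + 29 ≈ 8372.3 mm ≈ 8.372 m.
Far limit Df = s·(H − f)/(H − s) = 510 × (8372.3 − 29) / (8372.3 − 510) = 510 × 8343.3 / 7862.3 ≈ 541.20 mm ≈ 0.541 m.

0.541 m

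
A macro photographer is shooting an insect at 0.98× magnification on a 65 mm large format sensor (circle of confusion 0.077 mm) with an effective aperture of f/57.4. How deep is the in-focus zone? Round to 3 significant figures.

At magnification m, DoF ≈ 2·N_eff·c/m² = 2 × 57.4 × 0.077 / 0.98² = 8.84 / 0.9604 ≈ 9.2 mm.

9.20 mm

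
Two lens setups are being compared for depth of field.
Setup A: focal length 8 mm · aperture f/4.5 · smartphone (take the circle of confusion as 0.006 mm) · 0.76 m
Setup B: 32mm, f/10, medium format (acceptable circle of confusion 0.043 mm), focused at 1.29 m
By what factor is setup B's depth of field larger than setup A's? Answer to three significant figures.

3.53

Setup A: H = 8²/(4.5×0.006) + 8 ≈ 2378.4 mm; DoF = Df − Dn = 1113.15 − 576.96 ≈ 536.19 mm.
Setup B: H = 32²/(10×0.043) + 32 ≈ 2413.4 mm; DoF = Df − Dn = 2734.6 − 844.1 ≈ 1890.5 mm.
Ratio = 1890.5 / 536.19 ≈ 3.53.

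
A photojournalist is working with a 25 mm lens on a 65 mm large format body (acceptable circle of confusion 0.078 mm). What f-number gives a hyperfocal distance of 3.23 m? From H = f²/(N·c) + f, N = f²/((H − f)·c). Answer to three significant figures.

f/2.50

Rearrange H = f²/(N·c) + f for N: N = f² / ((H − f)·c).
N = 25² / ((3230 − 25) × 0.078) = 625 / 250.0 ≈ 2.50.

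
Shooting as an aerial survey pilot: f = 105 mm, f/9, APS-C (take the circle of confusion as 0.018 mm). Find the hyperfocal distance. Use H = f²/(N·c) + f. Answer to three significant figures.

Hyperfocal distance H = f²/(N·c) + f = 105²/(9 × 0.018) + 105 = 11025/0.162 + 105 ≈ 68160.6 mm ≈ 68.2 m.

68.2 m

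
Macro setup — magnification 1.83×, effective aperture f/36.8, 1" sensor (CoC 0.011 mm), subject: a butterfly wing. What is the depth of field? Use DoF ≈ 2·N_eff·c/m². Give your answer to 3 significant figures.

At magnification m, DoF ≈ 2·N_eff·c/m² = 2 × 36.8 × 0.011 / 1.83² = 0.8096 / 3.349 ≈ 0.242 mm.

0.242 mm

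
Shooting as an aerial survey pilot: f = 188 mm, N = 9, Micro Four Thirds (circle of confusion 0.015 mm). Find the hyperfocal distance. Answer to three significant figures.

Hyperfocal distance H = f²/(N·c) + f = 188²/(9 × 0.015) + 188 = 35344/0.135 + 188 ≈ 261995.4 mm ≈ 262 m.

262 m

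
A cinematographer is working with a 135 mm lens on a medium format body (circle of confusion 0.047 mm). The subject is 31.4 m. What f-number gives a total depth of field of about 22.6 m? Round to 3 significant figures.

f/4

Write h = H − f = f²/(N·c). The thin-lens limits are Dn = s·h/(h + (s−f)) and Df = s·h/(h − (s−f)), so DoF = Df − Dn = 2·s·(s−f)·h / (h² − (s−f)²).
That is a quadratic in h: DoF·h² − 2·s·(s−f)·h − DoF·(s−f)² = 0 ⇒ h = (s−f)·(s + √(s² + DoF²)) / DoF = 31265 × (31400 + √(31400² + 22600²)) / 22600 = 31265 × (31400 + 38687.5) / 22600 ≈ 96959 mm.
Then N = f²/(c·h) = 135² / (0.047 × 96959) = 18225 / 4557.1 ≈ 4.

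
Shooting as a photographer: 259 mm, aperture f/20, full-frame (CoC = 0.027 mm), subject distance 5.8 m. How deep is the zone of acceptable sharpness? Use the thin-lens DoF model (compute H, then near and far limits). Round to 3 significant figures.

Hyperfocal distance H = f²/(N·c) + f = 259²/(20 × 0.027) + 259 = 67081/0.54 + 259 ≈ 124483.1 mm ≈ 124.5 m.
Near limit Dn = s·(H − f)/(H + s − 2f) = 5800 × (124483.1 − 259) / (124483.1 + 5800 − 2 × 259) = 5800 × 124224.1 / 129765.1 ≈ 5552.34 mm.
Far limit Df = s·(H − f)/(H − s) = 5800 × (124483.1 − 259) / (124483.1 − 5800) = 5800 × 124224.1 / 118683.1 ≈ 6070.79 mm.
Depth of field = Df − Dn = 6070.79 − 5552.34 ≈ 518.45 mm ≈ 0.518 m.

0.518 m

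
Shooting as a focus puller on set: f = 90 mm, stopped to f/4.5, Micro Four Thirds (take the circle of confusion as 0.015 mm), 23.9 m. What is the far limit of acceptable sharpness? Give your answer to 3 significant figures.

29.8 m

Hyperfocal distance H = f²/(N·c) + f = 90²/(4.5 × 0.015) + 90 = 8100/0.0675 + 90 ≈ 120090.0 mm ≈ 120.1 m.
Far limit Df = s·(H − f)/(H − s) = 23900 × (120090.0 − 90) / (120090.0 − 23900) = 23900 × 120000.0 / 96190.0 ≈ 29816 mm ≈ 29.8 m.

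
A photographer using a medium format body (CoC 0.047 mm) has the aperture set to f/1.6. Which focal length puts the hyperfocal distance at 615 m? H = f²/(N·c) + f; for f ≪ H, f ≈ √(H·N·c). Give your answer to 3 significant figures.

From H = f²/(N·c) + f, with f ≪ H: f ≈ √(H·N·c) = √(615000 × 1.6 × 0.047) = √46248 ≈ 215.1 mm.
The +f correction barely moves this — solving exactly, f² + N·c·f − N·c·H = 0 ⇒ f = (−N·c + √((N·c)² + 4·N·c·H))/2 = (−0.0752 + √184992)/2 ≈ 215.02 mm, so f ≈ 215 mm.

215 mm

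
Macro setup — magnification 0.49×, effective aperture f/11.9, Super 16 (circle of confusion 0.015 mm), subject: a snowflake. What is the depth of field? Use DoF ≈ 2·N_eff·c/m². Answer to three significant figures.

1.49 mm

At magnification m, DoF ≈ 2·N_eff·c/m² = 2 × 11.9 × 0.015 / 0.49² = 0.357 / 0.2401 ≈ 1.49 mm.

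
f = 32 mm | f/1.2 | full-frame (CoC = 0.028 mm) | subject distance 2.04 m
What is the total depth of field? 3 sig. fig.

Hyperfocal distance H = f²/(N·c) + f = 32²/(1.2 × 0.028) + 32 = 1024/0.0336 + 32 ≈ 30508.2 mm ≈ 30.51 m.
Near limit Dn = s·(H − f)/(H + s − 2f) = 2040 × (30508.2 − 32) / (30508.2 + 2040 − 2 × 32) = 2040 × 30476.2 / 32484.2 ≈ 1913.90 mm.
Far limit Df = s·(H − f)/(H − s) = 2040 × (30508.2 − 32) / (30508.2 − 2040) = 2040 × 30476.2 / 28468.2 ≈ 2183.89 mm.
Depth of field = Df − Dn = 2183.89 − 1913.90 ≈ 269.99 mm.

270 mm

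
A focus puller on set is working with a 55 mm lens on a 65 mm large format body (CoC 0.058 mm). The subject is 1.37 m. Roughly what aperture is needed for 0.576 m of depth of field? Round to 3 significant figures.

f/8

Write h = H − f = f²/(N·c). The thin-lens limits are Dn = s·h/(h + (s−f)) and Df = s·h/(h − (s−f)), so DoF = Df − Dn = 2·s·(s−f)·h / (h² − (s−f)²).
That is a quadratic in h: DoF·h² − 2·s·(s−f)·h − DoF·(s−f)² = 0 ⇒ h = (s−f)·(s + √(s² + DoF²)) / DoF = 1315 × (1370 + √(1370² + 576²)) / 576 = 1315 × (1370 + 1486.16) / 576 ≈ 6520.6 mm.
Then N = f²/(c·h) = 55² / (0.058 × 6520.6) = 3025 / 378.19 ≈ 8.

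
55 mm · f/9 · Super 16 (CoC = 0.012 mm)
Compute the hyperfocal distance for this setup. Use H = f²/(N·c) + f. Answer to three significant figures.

Hyperfocal distance H = f²/(N·c) + f = 55²/(9 × 0.012) + 55 = 3025/0.108 + 55 ≈ 28064.3 mm ≈ 28.1 m.

28.1 m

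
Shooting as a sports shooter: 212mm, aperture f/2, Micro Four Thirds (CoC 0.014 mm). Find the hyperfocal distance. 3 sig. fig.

Hyperfocal distance H = f²/(N·c) + f = 212²/(2 × 0.014) + 212 = 44944/0.028 + 212 ≈ 1605354.9 mm ≈ 1610 m.

1610 m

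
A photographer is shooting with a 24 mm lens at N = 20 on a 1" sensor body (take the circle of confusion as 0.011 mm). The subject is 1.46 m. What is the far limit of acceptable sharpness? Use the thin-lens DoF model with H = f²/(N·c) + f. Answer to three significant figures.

3.23 m

Hyperfocal distance H = f²/(N·c) + f = 24²/(20 × 0.011) + 24 = 576/0.22 + 24 ≈ 2642.2 mm ≈ 2.642 m.
Far limit Df = s·(H − f)/(H − s) = 1460 × (2642.2 − 24) / (2642.2 − 1460) = 1460 × 2618.2 / 1182.2 ≈ 3233.5 mm ≈ 3.23 m.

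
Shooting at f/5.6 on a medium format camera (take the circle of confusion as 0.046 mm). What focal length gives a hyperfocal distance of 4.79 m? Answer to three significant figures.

From H = f²/(N·c) + f, with f ≪ H: f ≈ √(H·N·c) = √(4790 × 5.6 × 0.046) = √1233.9 ≈ 35.13 mm.
Exact: f² + N·c·f − N·c·H = 0 ⇒ f = (−N·c + √((N·c)² + 4·N·c·H))/2 = (−0.2576 + √4935.7)/2 ≈ 34.998 mm ≈ 35.0 mm.

35.0 mm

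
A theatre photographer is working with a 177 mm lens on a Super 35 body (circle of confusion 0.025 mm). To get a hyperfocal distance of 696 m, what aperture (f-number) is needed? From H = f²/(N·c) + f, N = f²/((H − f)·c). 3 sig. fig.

Rearrange H = f²/(N·c) + f for N: N = f² / ((H − f)·c).
N = 177² / ((696000 − 177) × 0.025) = 31329 / 17396 ≈ 1.80.

f/1.80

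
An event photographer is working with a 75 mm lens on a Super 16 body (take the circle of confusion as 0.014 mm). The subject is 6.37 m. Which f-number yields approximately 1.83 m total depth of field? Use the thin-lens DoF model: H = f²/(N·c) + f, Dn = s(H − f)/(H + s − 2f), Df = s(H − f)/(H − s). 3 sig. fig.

f/8.99

Write h = H − f = f²/(N·c). The thin-lens limits are Dn = s·h/(h + (s−f)) and Df = s·h/(h − (s−f)), so DoF = Df − Dn = 2·s·(s−f)·h / (h² − (s−f)²).
That is a quadratic in h: DoF·h² − 2·s·(s−f)·h − DoF·(s−f)² = 0 ⇒ h = (s−f)·(s + √(s² + DoF²)) / DoF = 6295 × (6370 + √(6370² + 1830²)) / 1830 = 6295 × (6370 + 6627.65) / 1830 ≈ 44711 mm.
Then N = f²/(c·h) = 75² / (0.014 × 44711) = 5625 / 625.95 ≈ 8.99.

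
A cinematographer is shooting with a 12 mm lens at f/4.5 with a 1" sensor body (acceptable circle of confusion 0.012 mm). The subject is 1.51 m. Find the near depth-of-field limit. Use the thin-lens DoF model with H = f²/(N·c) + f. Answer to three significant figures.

Hyperfocal distance H = f²/(N·c) + f = 12²/(4.5 × 0.012) + 12 = 144/0.054 + 12 ≈ 2678.7 mm ≈ 2.679 m.
Near limit Dn = s·(H − f)/(H + s − 2f) = 1510 × (2678.7 − 12) / (2678.7 + 1510 − 2 × 12) = 1510 × 2666.7 / 4164.7 ≈ 966.86 mm ≈ 0.967 m.

0.967 m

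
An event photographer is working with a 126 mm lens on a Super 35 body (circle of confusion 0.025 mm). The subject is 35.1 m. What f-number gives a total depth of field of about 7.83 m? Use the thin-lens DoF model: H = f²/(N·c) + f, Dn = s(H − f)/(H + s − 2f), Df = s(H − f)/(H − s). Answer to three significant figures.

Write h = H − f = f²/(N·c). The thin-lens limits are Dn = s·h/(h + (s−f)) and Df = s·h/(h − (s−f)), so DoF = Df − Dn = 2·s·(s−f)·h / (h² − (s−f)²).
That is a quadratic in h: DoF·h² − 2·s·(s−f)·h − DoF·(s−f)² = 0 ⇒ h = (s−f)·(s + √(s² + DoF²)) / DoF = 34974 × (35100 + √(35100² + 7830²)) / 7830 = 34974 × (35100 + 35962.7) / 7830 ≈ 317414 mm.
Then N = f²/(c·h) = 126² / (0.025 × 317414) = 15876 / 7935.3 ≈ 2.00.

f/2.00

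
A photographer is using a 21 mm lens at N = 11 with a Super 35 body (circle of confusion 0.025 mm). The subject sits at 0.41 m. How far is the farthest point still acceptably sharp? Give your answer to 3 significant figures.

Hyperfocal distance H = f²/(N·c) + f = 21²/(11 × 0.025) + 21 = 441/0.275 + 21 ≈ 1624.6 mm ≈ 1.625 m.
Far limit Df = s·(H − f)/(H − s) = 410 × (1624.6 − 21) / (1624.6 − 410) = 410 × 1603.6 / 1214.6 ≈ 541.31 mm ≈ 0.541 m.

0.541 m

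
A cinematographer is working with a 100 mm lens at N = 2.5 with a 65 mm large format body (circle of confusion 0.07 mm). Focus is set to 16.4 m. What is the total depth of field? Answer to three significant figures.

10.2 m

Hyperfocal distance H = f²/(N·c) + f = 100²/(2.5 × 0.07) + 100 = 10000/0.175 + 100 ≈ 57242.9 mm ≈ 57.24 m.
Near limit Dn = s·(H − f)/(H + s − 2f) = 16400 × (57242.9 − 100) / (57242.9 + 16400 − 2 × 100) = 16400 × 57142.9 / 73442.9 ≈ 12760 mm.
Far limit Df = s·(H − f)/(H − s) = 16400 × (57242.9 − 100) / (57242.9 − 16400) = 16400 × 57142.9 / 40842.9 ≈ 22945 mm.
Depth of field = Df − Dn = 22945 − 12760 ≈ 10185 mm ≈ 10.2 m.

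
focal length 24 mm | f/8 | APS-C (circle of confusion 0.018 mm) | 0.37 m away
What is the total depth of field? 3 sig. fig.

64.5 mm

Hyperfocal distance H = f²/(N·c) + f = 24²/(8 × 0.018) + 24 = 576/0.144 + 24 ≈ 4024.0 mm ≈ 4.024 m.
Near limit Dn = s·(H − f)/(H + s − 2f) = 370 × (4024.0 − 24) / (4024.0 + 370 − 2 × 24) = 370 × 4000.0 / 4346.0 ≈ 340.543 mm.
Far limit Df = s·(H − f)/(H − s) = 370 × (4024.0 − 24) / (4024.0 − 370) = 370 × 4000.0 / 3654.0 ≈ 405.036 mm.
Depth of field = Df − Dn = 405.036 − 340.543 ≈ 64.493 mm.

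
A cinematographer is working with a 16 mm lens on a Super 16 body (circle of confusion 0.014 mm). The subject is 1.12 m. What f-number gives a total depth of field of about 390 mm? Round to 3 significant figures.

f/2.80

Write h = H − f = f²/(N·c). The thin-lens limits are Dn = s·h/(h + (s−f)) and Df = s·h/(h − (s−f)), so DoF = Df − Dn = 2·s·(s−f)·h / (h² − (s−f)²).
That is a quadratic in h: DoF·h² − 2·s·(s−f)·h − DoF·(s−f)² = 0 ⇒ h = (s−f)·(s + √(s² + DoF²)) / DoF = 1104 × (1120 + √(1120² + 390²)) / 390 = 1104 × (1120 + 1185.96) / 390 ≈ 6527.6 mm.
Then N = f²/(c·h) = 16² / (0.014 × 6527.6) = 256 / 91.387 ≈ 2.80.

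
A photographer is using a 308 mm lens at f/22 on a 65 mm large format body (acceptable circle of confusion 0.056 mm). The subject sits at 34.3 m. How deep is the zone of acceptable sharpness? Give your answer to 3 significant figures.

Hyperfocal distance H = f²/(N·c) + f = 308²/(22 × 0.056) + 308 = 94864/1.232 + 308 ≈ 77308.0 mm ≈ 77.31 m.
Near limit Dn = s·(H − f)/(H + s − 2f) = 34300 × (77308.0 − 308) / (77308.0 + 34300 − 2 × 308) = 34300 × 77000.0 / 110992.0 ≈ 23795 mm.
Far limit Df = s·(H − f)/(H − s) = 34300 × (77308.0 − 308) / (77308.0 − 34300) = 34300 × 77000.0 / 43008.0 ≈ 61410 mm.
Depth of field = Df − Dn = 61410 − 23795 ≈ 37615 mm ≈ 37.6 m.

37.6 m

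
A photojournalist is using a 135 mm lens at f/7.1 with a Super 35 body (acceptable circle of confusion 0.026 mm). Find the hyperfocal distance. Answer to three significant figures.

98.9 m

Hyperfocal distance H = f²/(N·c) + f = 135²/(7.1 × 0.026) + 135 = 18225/0.1846 + 135 ≈ 98862.0 mm ≈ 98.9 m.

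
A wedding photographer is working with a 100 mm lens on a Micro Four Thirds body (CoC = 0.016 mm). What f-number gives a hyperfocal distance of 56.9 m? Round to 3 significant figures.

Rearrange H = f²/(N·c) + f for N: N = f² / ((H − f)·c).
N = 100² / ((56900 − 100) × 0.016) = 10000 / 908.8 ≈ 11.

f/11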